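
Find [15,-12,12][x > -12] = keep x where x > -12: 15✓, -12✗, 12✓
= [15, 12]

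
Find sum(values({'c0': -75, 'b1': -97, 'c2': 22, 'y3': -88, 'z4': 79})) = (-75) + (-97) + 22 + (-88) + 79
= -159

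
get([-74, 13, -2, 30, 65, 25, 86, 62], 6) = 86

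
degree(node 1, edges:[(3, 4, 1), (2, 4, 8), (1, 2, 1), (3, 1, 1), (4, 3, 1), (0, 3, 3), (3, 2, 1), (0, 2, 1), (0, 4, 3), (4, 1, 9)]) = 3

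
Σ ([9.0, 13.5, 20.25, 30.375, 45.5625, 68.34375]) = 187.03125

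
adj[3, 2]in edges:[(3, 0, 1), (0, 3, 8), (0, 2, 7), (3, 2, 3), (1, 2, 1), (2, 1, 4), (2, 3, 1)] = 3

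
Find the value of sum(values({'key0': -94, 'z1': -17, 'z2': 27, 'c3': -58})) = -142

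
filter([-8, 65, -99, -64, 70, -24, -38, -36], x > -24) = [-8, 65, 70]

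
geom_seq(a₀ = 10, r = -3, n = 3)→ [10, -30, 90]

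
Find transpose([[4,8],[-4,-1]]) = [[4, -4], [8, -1]]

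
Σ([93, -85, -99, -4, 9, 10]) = -76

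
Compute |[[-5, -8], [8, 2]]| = (-5)*(2) - (-8)*(8)
= 54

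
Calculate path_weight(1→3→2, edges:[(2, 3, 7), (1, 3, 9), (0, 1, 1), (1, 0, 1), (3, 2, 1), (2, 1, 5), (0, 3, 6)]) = w(1→3)=9 + w(3→2)=1
= 10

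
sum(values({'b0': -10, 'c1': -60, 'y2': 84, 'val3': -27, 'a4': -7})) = -20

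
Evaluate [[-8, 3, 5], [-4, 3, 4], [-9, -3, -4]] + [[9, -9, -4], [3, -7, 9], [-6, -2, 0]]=[[1, -6, 1], [-1, -4, 13], [-15, -5, -4]]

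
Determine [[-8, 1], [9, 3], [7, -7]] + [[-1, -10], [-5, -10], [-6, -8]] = [[-9, -9], [4, -7], [1, -15]]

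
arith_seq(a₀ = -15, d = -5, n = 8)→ [-15, -20, -25, -30, -35, -40, -45, -50]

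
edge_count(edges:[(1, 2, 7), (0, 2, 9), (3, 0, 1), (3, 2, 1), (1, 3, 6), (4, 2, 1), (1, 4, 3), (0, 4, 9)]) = 8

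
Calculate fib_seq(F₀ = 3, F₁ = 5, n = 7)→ F_2 = F_1 + F_0 = 8
F_3 = F_2 + F_1 = 13
F_4 = F_3 + F_2 = 21
...
= [3, 5, 8, 13, 21, 34, 55]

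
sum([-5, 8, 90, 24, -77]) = (-5) + 8 + 90 + 24 + (-77)
= 40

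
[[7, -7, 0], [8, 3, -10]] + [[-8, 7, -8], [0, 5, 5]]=[[-1, 0, -8], [8, 8, -5]]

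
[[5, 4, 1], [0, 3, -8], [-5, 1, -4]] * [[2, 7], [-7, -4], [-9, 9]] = [[-27, 28], [51, -84], [19, -75]]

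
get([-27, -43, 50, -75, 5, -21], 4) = 5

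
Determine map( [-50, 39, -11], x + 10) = [-40, 49, -1]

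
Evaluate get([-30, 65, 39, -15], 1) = 65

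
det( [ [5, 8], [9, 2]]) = -62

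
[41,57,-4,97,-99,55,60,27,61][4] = -99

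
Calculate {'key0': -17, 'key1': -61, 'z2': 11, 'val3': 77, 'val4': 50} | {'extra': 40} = {'key0': -17, 'key1': -61, 'z2': 11, 'val3': 77, 'val4': 50, 'extra': 40}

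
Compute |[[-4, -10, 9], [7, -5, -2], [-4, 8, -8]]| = (1)*(-4)*det([[-5, -2], [8, -8]]) + (-1)*(-10)*det([[7, -2], [-4, -8]]) + (1)*(9)*det([[7, -5], [-4, 8]])
= -224 + -640 + 324
= -540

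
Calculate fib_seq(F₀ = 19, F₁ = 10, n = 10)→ [19, 10, 29, 39, 68, 107, 175, 282, 457, 739]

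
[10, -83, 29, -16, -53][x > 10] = keep x where x > 10: 10✗, -83✗, 29✓, -16✗, -53✗
= [29]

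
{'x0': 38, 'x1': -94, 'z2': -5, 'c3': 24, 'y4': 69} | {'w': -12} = {'x0': 38, 'x1': -94, 'z2': -5, 'c3': 24, 'y4': 69, 'w': -12}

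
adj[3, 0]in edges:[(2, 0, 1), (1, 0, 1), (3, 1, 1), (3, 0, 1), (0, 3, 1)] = 1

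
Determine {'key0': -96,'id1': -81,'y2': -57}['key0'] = -96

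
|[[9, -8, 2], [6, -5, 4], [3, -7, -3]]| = 93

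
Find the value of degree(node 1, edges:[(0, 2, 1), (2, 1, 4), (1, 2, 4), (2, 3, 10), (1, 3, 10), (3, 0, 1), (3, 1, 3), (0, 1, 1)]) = 5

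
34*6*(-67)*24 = -328032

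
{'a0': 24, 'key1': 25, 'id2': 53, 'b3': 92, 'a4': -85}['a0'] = 24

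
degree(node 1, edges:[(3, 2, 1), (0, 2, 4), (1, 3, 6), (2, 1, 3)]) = 2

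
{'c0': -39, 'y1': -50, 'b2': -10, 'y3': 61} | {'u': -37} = {'c0': -39, 'y1': -50, 'b2': -10, 'y3': 61, 'u': -37}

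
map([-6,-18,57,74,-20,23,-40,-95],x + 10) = [4, -8, 67, 84, -10, 33, -30, -85]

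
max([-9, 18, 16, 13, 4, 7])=18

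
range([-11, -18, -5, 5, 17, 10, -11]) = 35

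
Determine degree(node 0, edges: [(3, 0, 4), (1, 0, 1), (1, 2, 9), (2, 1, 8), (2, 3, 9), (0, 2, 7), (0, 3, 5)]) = incident: (3,0), (1,0), (0,2), (0,3)
= 4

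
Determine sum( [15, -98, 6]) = 15 + (-98) + 6
= -77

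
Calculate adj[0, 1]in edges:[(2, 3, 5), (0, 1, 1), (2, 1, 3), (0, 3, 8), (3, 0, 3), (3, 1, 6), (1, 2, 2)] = 1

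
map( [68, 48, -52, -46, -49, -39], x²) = (68)²=4624, (48)²=2304, (-52)²=2704, (-46)²=2116, (-49)²=2401, (-39)²=1521
= [4624, 2304, 2704, 2116, 2401, 1521]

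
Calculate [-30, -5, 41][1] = -5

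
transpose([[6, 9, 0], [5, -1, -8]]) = [[6, 5], [9, -1], [0, -8]]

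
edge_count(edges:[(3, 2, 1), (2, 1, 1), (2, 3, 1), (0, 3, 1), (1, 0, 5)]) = 5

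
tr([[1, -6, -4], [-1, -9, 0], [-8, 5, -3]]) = -11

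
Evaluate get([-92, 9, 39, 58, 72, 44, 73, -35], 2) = 39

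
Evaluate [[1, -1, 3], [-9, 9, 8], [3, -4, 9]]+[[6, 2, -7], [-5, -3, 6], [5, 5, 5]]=[[7, 1, -4], [-14, 6, 14], [8, 1, 14]]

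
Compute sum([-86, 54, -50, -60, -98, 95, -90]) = (-86) + 54 + (-50) + (-60) + (-98) + 95 + (-90)
= -235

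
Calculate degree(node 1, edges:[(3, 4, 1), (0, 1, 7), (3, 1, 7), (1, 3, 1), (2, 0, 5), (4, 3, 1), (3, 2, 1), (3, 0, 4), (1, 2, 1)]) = 4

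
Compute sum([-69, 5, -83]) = -147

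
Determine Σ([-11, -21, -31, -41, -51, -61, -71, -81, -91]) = (-11) + (-21) + (-31) + (-41) + (-51) + (-61) + (-71) + (-81) + (-91)
= -459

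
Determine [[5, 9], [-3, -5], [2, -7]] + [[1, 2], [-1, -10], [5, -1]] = [[6, 11], [-4, -15], [7, -8]]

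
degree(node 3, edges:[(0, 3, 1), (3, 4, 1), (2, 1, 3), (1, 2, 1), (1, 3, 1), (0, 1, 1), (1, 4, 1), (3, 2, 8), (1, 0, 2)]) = incident: (0,3), (3,4), (1,3), (3,2)
= 4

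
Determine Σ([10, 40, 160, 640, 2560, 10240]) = 13650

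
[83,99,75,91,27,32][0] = 83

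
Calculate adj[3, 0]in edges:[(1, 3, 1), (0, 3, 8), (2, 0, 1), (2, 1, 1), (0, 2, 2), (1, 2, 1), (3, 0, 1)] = 1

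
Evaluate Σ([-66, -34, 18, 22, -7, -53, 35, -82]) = (-66) + (-34) + 18 + 22 + (-7) + (-53) + 35 + (-82)
= -167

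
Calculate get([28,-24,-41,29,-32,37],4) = -32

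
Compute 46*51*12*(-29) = -816408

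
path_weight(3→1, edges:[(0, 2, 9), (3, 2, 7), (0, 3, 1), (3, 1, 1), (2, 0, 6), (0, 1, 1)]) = 1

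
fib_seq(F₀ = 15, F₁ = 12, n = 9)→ [15, 12, 27, 39, 66, 105, 171, 276, 447]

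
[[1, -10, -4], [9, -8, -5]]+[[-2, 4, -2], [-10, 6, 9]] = [[-1, -6, -6], [-1, -2, 4]]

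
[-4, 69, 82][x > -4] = keep x where x > -4: -4✗, 69✓, 82✓
= [69, 82]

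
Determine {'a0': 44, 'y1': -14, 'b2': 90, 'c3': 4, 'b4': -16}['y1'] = -14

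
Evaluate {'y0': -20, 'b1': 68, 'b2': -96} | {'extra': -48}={'y0': -20, 'b1': 68, 'b2': -96, 'extra': -48}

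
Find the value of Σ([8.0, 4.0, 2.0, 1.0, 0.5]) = 8.0 + 4.0 + 2.0 + 1.0 + 0.5
= 15.5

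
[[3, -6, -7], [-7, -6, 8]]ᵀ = [[3, -7], [-6, -6], [-7, 8]]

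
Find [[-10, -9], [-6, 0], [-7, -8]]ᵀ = [[-10, -6, -7], [-9, 0, -8]]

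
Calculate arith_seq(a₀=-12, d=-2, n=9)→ [-12, -14, -16, -18, -20, -22, -24, -26, -28]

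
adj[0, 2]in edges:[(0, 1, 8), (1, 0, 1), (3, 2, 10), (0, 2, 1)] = 1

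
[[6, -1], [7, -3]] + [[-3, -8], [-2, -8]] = [[3, -9], [5, -11]]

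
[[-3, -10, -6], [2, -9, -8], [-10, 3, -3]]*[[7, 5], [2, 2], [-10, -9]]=[[19, 19], [76, 64], [-34, -17]]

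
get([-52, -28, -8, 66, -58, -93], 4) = -58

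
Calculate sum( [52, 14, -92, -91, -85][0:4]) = slice → [52, 14, -92, -91]
52 + 14 + (-92) + (-91)
= -117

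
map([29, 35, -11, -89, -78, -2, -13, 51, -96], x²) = (29)²=841, (35)²=1225, (-11)²=121, (-89)²=7921, (-78)²=6084, (-2)²=4, (-13)²=169, (51)²=2601, (-96)²=9216
= [841, 1225, 121, 7921, 6084, 4, 169, 2601, 9216]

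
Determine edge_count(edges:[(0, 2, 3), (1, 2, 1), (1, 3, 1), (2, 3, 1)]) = 4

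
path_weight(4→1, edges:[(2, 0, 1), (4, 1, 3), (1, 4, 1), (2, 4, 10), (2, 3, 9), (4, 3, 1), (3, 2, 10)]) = w(4→1)=3
= 3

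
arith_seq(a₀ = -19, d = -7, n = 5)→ [-19, -26, -33, -40, -47]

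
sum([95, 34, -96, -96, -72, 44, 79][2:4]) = -192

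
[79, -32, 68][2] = 68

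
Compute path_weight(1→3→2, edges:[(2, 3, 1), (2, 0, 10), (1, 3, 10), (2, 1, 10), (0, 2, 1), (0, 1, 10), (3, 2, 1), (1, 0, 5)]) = w(1→3)=10 + w(3→2)=1
= 11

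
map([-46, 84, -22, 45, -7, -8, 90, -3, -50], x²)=[2116, 7056, 484, 2025, 49, 64, 8100, 9, 2500]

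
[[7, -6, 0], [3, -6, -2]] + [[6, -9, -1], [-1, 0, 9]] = [[13, -15, -1], [2, -6, 7]]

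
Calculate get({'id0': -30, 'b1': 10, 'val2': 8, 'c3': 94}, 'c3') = 94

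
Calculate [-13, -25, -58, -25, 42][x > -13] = keep x where x > -13: -13✗, -25✗, -58✗, -25✗, 42✓
= [42]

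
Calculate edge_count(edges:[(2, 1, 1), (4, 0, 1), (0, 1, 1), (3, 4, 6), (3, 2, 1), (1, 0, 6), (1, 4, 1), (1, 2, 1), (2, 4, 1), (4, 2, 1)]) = 10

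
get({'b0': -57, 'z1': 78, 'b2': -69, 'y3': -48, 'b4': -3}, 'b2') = -69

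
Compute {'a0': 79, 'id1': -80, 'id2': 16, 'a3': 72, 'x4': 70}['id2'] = 16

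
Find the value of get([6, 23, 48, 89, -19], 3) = 89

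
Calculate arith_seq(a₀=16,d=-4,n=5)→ [16, 12, 8, 4, 0]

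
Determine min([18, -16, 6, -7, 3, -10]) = -16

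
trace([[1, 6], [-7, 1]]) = 2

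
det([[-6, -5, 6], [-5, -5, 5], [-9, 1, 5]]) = (1)*(-6)*det([[-5, 5], [1, 5]]) + (-1)*(-5)*det([[-5, 5], [-9, 5]]) + (1)*(6)*det([[-5, -5], [-9, 1]])
= 180 + 100 + -300
= -20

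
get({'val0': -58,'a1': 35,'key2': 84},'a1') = 35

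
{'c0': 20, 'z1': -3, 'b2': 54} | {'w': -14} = {'c0': 20, 'z1': -3, 'b2': 54, 'w': -14}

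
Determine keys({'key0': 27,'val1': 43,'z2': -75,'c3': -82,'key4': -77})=['key0', 'val1', 'z2', 'c3', 'key4']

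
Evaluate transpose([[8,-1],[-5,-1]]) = [[8, -5], [-1, -1]]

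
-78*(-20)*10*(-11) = -171600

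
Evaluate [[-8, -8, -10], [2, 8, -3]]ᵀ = [[-8, 2], [-8, 8], [-10, -3]]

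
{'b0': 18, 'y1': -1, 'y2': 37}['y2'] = 37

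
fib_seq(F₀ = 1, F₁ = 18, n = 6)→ F_2 = F_1 + F_0 = 19
F_3 = F_2 + F_1 = 37
F_4 = F_3 + F_2 = 56
...
= [1, 18, 19, 37, 56, 93]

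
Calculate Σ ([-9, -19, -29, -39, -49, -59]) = (-9) + (-19) + (-29) + (-39) + (-49) + (-59)
= -204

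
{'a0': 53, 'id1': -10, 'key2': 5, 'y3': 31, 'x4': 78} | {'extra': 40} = {'a0': 53, 'id1': -10, 'key2': 5, 'y3': 31, 'x4': 78, 'extra': 40}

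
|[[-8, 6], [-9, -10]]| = 134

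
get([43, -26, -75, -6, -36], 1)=-26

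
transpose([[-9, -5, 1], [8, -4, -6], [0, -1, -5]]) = [[-9, 8, 0], [-5, -4, -1], [1, -6, -5]]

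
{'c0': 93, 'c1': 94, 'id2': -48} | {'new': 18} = {'c0': 93, 'c1': 94, 'id2': -48, 'new': 18}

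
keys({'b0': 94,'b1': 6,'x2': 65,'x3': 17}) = ['b0', 'b1', 'x2', 'x3']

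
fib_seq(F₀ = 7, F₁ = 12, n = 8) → F_2 = F_1 + F_0 = 19
F_3 = F_2 + F_1 = 31
F_4 = F_3 + F_2 = 50
...
= [7, 12, 19, 31, 50, 81, 131, 212]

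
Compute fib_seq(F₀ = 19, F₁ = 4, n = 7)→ [19, 4, 23, 27, 50, 77, 127]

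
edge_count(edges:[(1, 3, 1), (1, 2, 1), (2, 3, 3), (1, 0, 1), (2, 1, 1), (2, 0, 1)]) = 6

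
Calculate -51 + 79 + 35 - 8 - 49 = 6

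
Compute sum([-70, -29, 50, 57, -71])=(-70) + (-29) + 50 + 57 + (-71)
= -63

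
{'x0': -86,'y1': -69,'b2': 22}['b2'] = 22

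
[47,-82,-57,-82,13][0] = 47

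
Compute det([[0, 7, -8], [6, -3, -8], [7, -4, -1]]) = -326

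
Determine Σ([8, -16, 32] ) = 8 + -16 + 32
= 24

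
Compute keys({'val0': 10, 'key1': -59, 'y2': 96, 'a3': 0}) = ['val0', 'key1', 'y2', 'a3']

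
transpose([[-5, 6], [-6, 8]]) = [[-5, -6], [6, 8]]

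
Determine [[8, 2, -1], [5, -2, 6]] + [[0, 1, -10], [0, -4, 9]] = [[8, 3, -11], [5, -6, 15]]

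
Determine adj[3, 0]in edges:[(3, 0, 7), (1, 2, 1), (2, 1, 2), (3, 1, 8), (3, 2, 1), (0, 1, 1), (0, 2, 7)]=7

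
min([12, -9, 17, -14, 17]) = -14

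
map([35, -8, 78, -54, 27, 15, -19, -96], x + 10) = [45, 2, 88, -44, 37, 25, -9, -86]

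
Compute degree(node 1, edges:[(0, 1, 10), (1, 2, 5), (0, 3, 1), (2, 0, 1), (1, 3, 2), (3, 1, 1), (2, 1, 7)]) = 5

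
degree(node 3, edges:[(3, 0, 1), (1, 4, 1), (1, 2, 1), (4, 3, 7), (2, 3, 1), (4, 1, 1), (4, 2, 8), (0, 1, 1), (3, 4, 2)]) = 4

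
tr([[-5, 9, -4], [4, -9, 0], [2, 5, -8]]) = diagonal: (-5) + (-9) + (-8)
= -22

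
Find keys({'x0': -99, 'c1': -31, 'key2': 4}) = ['x0', 'c1', 'key2']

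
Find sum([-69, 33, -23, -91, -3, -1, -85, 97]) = (-69) + 33 + (-23) + (-91) + (-3) + (-1) + (-85) + 97
= -142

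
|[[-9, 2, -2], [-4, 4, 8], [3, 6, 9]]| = 300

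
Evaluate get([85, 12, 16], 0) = 85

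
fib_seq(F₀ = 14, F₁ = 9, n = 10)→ F_2 = F_1 + F_0 = 23
F_3 = F_2 + F_1 = 32
F_4 = F_3 + F_2 = 55
...
= [14, 9, 23, 32, 55, 87, 142, 229, 371, 600]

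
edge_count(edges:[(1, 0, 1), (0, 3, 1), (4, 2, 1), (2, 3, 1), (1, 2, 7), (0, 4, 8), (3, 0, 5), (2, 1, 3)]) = 8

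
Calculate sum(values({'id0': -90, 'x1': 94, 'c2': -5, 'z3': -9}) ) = (-90) + 94 + (-5) + (-9)
= -10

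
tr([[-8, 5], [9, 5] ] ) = diagonal: (-8) + 5
= -3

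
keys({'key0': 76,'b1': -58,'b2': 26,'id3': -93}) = ['key0', 'b1', 'b2', 'id3']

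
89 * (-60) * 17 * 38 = -3449640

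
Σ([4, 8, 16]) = 4 + 8 + 16
= 28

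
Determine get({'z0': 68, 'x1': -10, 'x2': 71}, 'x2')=71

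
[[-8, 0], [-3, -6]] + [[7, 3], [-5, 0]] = [[-1, 3], [-8, -6]]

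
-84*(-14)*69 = 81144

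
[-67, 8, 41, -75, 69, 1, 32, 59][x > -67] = [8, 41, 69, 1, 32, 59]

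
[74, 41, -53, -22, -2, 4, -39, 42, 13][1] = 41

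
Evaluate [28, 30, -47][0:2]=[28, 30]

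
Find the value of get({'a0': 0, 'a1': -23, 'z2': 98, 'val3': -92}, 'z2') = 98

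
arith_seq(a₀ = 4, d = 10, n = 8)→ [4, 14, 24, 34, 44, 54, 64, 74]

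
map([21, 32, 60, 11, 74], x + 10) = 21+10=31, 32+10=42, 60+10=70, 11+10=21, 74+10=84
= [31, 42, 70, 21, 84]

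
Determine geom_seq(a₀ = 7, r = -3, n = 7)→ [7, -21, 63, -189, 567, -1701, 5103]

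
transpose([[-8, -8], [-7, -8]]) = [[-8, -7], [-8, -8]]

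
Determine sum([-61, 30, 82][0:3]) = 51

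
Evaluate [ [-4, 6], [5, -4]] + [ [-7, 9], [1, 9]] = [[-11, 15], [6, 5]]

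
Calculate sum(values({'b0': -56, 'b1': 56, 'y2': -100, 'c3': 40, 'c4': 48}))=(-56) + 56 + (-100) + 40 + 48
= -12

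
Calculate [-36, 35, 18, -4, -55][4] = -55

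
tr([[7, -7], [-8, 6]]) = diagonal: 7 + 6
= 13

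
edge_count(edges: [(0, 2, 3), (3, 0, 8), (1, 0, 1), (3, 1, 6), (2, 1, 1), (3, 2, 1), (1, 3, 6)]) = 7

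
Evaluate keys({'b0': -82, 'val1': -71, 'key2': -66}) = ['b0', 'val1', 'key2']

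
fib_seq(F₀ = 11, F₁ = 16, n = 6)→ [11, 16, 27, 43, 70, 113]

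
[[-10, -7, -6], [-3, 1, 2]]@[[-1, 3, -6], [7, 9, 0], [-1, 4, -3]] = [[-33, -117, 78], [8, 8, 12]]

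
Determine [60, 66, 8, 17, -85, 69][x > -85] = [60, 66, 8, 17, 69]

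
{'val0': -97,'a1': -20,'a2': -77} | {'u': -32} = {'val0': -97, 'a1': -20, 'a2': -77, 'u': -32}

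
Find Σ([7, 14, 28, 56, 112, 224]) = 441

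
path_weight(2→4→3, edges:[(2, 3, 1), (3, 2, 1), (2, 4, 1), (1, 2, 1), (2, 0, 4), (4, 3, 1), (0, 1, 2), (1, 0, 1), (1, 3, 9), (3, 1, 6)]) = 2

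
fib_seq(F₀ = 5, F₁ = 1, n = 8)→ [5, 1, 6, 7, 13, 20, 33, 53]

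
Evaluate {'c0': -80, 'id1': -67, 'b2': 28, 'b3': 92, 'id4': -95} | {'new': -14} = {'c0': -80, 'id1': -67, 'b2': 28, 'b3': 92, 'id4': -95, 'new': -14}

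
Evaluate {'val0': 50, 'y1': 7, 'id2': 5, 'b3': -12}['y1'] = 7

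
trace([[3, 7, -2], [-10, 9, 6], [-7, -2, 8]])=20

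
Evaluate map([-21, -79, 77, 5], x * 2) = -21*2=-42, -79*2=-158, 77*2=154, 5*2=10
= [-42, -158, 154, 10]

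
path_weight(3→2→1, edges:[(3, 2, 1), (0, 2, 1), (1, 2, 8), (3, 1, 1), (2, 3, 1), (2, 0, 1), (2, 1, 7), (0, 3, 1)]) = w(3→2)=1 + w(2→1)=7
= 8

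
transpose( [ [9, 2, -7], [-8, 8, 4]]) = [[9, -8], [2, 8], [-7, 4]]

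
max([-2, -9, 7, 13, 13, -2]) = 13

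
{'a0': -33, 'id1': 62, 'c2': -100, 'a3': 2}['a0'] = -33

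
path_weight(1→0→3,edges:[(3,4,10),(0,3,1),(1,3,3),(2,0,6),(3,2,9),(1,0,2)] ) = 3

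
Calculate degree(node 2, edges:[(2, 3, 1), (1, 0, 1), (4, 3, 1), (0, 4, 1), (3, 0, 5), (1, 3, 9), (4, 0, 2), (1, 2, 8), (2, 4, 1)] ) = 3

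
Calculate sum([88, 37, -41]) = 88 + 37 + (-41)
= 84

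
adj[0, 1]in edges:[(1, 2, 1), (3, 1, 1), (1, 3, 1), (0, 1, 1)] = 1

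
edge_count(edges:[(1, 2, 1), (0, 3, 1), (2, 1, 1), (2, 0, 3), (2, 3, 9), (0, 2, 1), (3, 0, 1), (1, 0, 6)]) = 8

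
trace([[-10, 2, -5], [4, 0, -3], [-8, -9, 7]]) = diagonal: (-10) + 0 + 7
= -3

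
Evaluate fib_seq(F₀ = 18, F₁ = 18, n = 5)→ F_2 = F_1 + F_0 = 36
F_3 = F_2 + F_1 = 54
F_4 = F_3 + F_2 = 90
= [18, 18, 36, 54, 90]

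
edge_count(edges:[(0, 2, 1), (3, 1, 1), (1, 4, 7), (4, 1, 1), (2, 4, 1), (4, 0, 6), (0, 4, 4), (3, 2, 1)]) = 8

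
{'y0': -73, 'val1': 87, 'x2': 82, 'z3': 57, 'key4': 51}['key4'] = 51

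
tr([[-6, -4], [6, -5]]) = -11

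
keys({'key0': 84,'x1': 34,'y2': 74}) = ['key0', 'x1', 'y2']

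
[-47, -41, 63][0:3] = [-47, -41, 63]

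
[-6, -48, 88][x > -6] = keep x where x > -6: -6✗, -48✗, 88✓
= [88]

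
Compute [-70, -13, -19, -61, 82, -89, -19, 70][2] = -19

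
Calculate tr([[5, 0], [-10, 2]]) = diagonal: 5 + 2
= 7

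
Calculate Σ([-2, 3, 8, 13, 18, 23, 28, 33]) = (-2) + 3 + 8 + 13 + 18 + 23 + 28 + 33
= 124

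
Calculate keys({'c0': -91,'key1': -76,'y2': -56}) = ['c0', 'key1', 'y2']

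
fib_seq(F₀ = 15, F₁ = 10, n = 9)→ F_2 = F_1 + F_0 = 25
F_3 = F_2 + F_1 = 35
F_4 = F_3 + F_2 = 60
...
= [15, 10, 25, 35, 60, 95, 155, 250, 405]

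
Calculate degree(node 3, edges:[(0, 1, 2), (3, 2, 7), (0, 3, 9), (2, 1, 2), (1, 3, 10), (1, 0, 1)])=3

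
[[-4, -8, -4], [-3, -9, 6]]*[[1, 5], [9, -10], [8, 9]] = [[-108, 24], [-36, 129]]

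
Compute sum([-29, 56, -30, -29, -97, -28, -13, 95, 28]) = -47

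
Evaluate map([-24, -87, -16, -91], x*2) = -24*2=-48, -87*2=-174, -16*2=-32, -91*2=-182
= [-48, -174, -32, -182]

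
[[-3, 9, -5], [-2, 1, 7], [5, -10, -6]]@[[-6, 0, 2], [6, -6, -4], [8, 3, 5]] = [[32, -69, -67], [74, 15, 27], [-138, 42, 20]]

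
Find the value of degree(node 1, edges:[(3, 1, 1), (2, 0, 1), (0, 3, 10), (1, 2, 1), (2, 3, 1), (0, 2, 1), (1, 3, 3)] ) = incident: (3,1), (1,2), (1,3)
= 3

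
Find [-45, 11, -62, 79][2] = -62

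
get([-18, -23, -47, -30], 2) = -47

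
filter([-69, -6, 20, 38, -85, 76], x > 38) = keep x where x > 38: -69✗, -6✗, 20✗, 38✗, -85✗, 76✓
= [76]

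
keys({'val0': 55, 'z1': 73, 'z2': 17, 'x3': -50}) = ['val0', 'z1', 'z2', 'x3']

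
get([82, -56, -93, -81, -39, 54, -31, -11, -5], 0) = 82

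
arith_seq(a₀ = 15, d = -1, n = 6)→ [15, 14, 13, 12, 11, 10]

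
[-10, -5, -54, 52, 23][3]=52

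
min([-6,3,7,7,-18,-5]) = -18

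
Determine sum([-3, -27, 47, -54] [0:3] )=slice → [-3, -27, 47]
(-3) + (-27) + 47
= 17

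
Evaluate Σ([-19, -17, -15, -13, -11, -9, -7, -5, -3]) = -99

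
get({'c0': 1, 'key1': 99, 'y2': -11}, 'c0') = 1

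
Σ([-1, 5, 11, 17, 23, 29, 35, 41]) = (-1) + 5 + 11 + 17 + 23 + 29 + 35 + 41
= 160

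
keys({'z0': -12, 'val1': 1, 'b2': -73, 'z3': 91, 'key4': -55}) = ['z0', 'val1', 'b2', 'z3', 'key4']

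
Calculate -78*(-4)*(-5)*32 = -49920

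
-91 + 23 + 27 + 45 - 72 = -68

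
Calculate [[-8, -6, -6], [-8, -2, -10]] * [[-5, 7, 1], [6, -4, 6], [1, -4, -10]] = [[-2, -8, 16], [18, -8, 80]]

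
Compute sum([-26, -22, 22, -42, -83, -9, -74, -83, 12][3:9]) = slice → [-42, -83, -9, -74, -83, 12]
(-42) + (-83) + (-9) + (-74) + (-83) + 12
= -279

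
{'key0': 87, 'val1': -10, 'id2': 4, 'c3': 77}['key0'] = 87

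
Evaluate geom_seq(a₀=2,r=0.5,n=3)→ [2.0, 1.0, 0.5]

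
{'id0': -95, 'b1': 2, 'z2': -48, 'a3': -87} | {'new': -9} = {'id0': -95, 'b1': 2, 'z2': -48, 'a3': -87, 'new': -9}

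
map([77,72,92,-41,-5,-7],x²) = (77)²=5929, (72)²=5184, (92)²=8464, (-41)²=1681, (-5)²=25, (-7)²=49
= [5929, 5184, 8464, 1681, 25, 49]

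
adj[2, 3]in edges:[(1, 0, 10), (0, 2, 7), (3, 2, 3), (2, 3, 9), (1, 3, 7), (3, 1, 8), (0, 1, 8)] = 9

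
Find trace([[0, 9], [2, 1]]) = 1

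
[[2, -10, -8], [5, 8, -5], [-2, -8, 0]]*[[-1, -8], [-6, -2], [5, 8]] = C[0][0] = (2)*(-1) + (-10)*(-6) + (-8)*(5) = 18
C[0][1] = (2)*(-8) + (-10)*(-2) + (-8)*(8) = -60
C[1][0] = (5)*(-1) + (8)*(-6) + (-5)*(5) = -78
C[1][1] = (5)*(-8) + (8)*(-2) + (-5)*(8) = -96
C[2][0] = (-2)*(-1) + (-8)*(-6) + (0)*(5) = 50
C[2][1] = (-2)*(-8) + (-8)*(-2) + (0)*(8) = 32
= [[18, -60], [-78, -96], [50, 32]]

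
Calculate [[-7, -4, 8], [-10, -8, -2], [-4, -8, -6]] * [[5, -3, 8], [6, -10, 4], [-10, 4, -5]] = [[-139, 93, -112], [-78, 102, -102], [-8, 68, -34]]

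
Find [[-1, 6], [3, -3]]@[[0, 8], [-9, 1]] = C[0][0] = (-1)*(0) + (6)*(-9) = -54
C[0][1] = (-1)*(8) + (6)*(1) = -2
C[1][0] = (3)*(0) + (-3)*(-9) = 27
C[1][1] = (3)*(8) + (-3)*(1) = 21
= [[-54, -2], [27, 21]]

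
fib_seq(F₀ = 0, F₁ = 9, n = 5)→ [0, 9, 9, 18, 27]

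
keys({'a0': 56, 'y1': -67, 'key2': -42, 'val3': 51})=['a0', 'y1', 'key2', 'val3']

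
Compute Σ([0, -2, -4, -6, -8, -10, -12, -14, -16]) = -72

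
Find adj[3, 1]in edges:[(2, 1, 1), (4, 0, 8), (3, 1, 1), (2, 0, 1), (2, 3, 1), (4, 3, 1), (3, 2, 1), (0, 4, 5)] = 1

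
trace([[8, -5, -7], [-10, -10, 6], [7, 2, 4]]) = diagonal: 8 + (-10) + 4
= 2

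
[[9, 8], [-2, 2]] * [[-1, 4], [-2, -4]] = [[-25, 4], [-2, -16]]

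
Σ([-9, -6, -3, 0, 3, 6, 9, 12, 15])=27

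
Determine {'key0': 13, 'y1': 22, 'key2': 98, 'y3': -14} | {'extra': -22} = {'key0': 13, 'y1': 22, 'key2': 98, 'y3': -14, 'extra': -22}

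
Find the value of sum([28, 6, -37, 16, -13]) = 0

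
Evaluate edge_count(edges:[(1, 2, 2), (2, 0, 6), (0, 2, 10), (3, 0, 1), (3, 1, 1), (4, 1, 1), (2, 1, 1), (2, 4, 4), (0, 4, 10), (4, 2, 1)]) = 10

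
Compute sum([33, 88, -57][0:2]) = 121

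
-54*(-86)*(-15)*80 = -5572800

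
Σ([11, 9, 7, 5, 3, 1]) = 11 + 9 + 7 + 5 + 3 + 1
= 36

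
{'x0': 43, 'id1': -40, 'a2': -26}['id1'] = -40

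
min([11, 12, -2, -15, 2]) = -15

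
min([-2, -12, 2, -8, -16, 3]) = -16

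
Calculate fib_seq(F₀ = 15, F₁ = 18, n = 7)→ [15, 18, 33, 51, 84, 135, 219]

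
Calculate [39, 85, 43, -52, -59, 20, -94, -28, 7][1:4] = [85, 43, -52]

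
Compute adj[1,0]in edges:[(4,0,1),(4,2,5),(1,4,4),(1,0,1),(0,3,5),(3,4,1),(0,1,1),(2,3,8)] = 1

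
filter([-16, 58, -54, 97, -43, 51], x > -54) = keep x where x > -54: -16✓, 58✓, -54✗, 97✓, -43✓, 51✓
= [-16, 58, 97, -43, 51]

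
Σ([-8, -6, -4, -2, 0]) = -20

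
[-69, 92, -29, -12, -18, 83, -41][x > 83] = keep x where x > 83: -69✗, 92✓, -29✗, -12✗, -18✗, 83✗, -41✗
= [92]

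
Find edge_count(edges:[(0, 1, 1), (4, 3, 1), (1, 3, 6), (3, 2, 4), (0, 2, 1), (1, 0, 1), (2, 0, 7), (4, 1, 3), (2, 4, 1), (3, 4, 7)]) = 10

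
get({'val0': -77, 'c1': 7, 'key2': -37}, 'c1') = 7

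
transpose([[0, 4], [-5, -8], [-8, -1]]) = [[0, -5, -8], [4, -8, -1]]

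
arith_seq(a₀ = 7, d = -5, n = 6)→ [7, 2, -3, -8, -13, -18]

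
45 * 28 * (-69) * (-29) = 2521260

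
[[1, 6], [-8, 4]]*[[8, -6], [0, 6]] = C[0][0] = (1)*(8) + (6)*(0) = 8
C[0][1] = (1)*(-6) + (6)*(6) = 30
C[1][0] = (-8)*(8) + (4)*(0) = -64
C[1][1] = (-8)*(-6) + (4)*(6) = 72
= [[8, 30], [-64, 72]]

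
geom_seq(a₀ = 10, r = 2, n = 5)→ [10, 20, 40, 80, 160]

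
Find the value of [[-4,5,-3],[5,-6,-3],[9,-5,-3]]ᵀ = [[-4, 5, 9], [5, -6, -5], [-3, -3, -3]]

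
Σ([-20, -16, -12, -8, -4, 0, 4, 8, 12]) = (-20) + (-16) + (-12) + (-8) + (-4) + 0 + 4 + 8 + 12
= -36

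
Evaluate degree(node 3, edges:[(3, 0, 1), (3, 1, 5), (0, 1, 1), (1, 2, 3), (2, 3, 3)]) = 3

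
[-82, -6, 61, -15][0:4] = [-82, -6, 61, -15]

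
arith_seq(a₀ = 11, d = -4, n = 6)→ [11, 7, 3, -1, -5, -9]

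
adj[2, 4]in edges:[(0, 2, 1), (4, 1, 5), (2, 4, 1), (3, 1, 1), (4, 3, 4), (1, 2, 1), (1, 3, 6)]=1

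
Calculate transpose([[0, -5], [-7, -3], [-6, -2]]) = [[0, -7, -6], [-5, -3, -2]]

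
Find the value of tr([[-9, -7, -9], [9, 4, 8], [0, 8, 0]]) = -5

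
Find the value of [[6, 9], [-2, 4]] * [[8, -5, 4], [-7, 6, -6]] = C[0][0] = (6)*(8) + (9)*(-7) = -15
C[0][1] = (6)*(-5) + (9)*(6) = 24
C[0][2] = (6)*(4) + (9)*(-6) = -30
C[1][0] = (-2)*(8) + (4)*(-7) = -44
C[1][1] = (-2)*(-5) + (4)*(6) = 34
C[1][2] = (-2)*(4) + (4)*(-6) = -32
= [[-15, 24, -30], [-44, 34, -32]]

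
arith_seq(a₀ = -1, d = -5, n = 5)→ a_0 = -1 + 0*-5 = -1
a_1 = -1 + 1*-5 = -6
a_2 = -1 + 2*-5 = -11
...
= [-1, -6, -11, -16, -21]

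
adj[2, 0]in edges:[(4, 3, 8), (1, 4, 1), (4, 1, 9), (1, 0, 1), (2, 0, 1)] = 1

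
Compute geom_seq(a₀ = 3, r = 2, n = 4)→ a_0 = 3*2^0 = 3
a_1 = 3*2^1 = 6
a_2 = 3*2^2 = 12
...
= [3, 6, 12, 24]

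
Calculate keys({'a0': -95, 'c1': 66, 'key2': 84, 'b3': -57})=['a0', 'c1', 'key2', 'b3']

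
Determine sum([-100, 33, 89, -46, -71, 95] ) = (-100) + 33 + 89 + (-46) + (-71) + 95
= 0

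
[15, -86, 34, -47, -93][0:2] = [15, -86]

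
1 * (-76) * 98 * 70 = -521360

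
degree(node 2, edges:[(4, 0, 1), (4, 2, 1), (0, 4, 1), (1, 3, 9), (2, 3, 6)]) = incident: (4,2), (2,3)
= 2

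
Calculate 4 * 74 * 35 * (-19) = -196840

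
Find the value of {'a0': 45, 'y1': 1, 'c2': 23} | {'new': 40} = {'a0': 45, 'y1': 1, 'c2': 23, 'new': 40}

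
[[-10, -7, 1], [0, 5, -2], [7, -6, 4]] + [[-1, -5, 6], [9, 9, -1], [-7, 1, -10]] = [[-11, -12, 7], [9, 14, -3], [0, -5, -6]]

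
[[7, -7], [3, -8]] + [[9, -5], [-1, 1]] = [[16, -12], [2, -7]]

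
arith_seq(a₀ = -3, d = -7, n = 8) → [-3, -10, -17, -24, -31, -38, -45, -52]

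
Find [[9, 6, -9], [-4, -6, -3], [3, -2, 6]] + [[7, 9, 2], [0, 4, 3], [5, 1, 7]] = [[16, 15, -7], [-4, -2, 0], [8, -1, 13]]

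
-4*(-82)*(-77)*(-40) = 1010240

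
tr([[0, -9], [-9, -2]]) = -2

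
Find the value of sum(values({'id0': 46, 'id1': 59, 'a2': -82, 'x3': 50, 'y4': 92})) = 46 + 59 + (-82) + 50 + 92
= 165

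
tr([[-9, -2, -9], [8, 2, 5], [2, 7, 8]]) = 1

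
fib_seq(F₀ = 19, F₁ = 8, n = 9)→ [19, 8, 27, 35, 62, 97, 159, 256, 415]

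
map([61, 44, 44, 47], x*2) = 61*2=122, 44*2=88, 44*2=88, 47*2=94
= [122, 88, 88, 94]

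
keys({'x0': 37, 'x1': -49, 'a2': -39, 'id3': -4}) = ['x0', 'x1', 'a2', 'id3']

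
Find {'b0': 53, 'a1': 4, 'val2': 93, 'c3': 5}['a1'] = 4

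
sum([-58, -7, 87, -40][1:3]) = 80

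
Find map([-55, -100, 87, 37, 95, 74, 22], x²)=[3025, 10000, 7569, 1369, 9025, 5476, 484]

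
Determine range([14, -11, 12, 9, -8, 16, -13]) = 29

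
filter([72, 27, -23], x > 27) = [72]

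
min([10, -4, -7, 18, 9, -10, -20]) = -20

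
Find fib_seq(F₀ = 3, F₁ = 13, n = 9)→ [3, 13, 16, 29, 45, 74, 119, 193, 312]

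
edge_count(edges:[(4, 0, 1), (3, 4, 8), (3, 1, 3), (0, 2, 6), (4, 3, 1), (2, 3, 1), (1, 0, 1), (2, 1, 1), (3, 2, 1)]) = 9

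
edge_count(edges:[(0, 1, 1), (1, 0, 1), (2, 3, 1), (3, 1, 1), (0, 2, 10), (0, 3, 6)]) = 6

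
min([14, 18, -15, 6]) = -15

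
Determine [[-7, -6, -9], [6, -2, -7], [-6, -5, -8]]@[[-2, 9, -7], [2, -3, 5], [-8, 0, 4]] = C[0][0] = (-7)*(-2) + (-6)*(2) + (-9)*(-8) = 74
C[0][1] = (-7)*(9) + (-6)*(-3) + (-9)*(0) = -45
C[0][2] = (-7)*(-7) + (-6)*(5) + (-9)*(4) = -17
C[1][0] = (6)*(-2) + (-2)*(2) + (-7)*(-8) = 40
C[1][1] = (6)*(9) + (-2)*(-3) + (-7)*(0) = 60
C[1][2] = (6)*(-7) + (-2)*(5) + (-7)*(4) = -80
... (3 more cells)
= [[74, -45, -17], [40, 60, -80], [66, -39, -15]]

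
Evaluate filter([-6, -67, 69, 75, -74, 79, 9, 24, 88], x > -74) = [-6, -67, 69, 75, 79, 9, 24, 88]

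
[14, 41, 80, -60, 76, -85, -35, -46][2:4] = [80, -60]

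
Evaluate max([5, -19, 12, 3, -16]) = 12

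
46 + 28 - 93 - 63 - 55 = -137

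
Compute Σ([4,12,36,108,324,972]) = 4 + 12 + 36 + 108 + 324 + 972
= 1456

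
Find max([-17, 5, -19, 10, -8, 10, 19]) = 19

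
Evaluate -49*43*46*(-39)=3779958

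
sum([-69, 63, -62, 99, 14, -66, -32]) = (-69) + 63 + (-62) + 99 + 14 + (-66) + (-32)
= -53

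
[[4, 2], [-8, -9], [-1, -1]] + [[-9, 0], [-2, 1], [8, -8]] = [[-5, 2], [-10, -8], [7, -9]]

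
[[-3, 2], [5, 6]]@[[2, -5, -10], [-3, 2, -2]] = C[0][0] = (-3)*(2) + (2)*(-3) = -12
C[0][1] = (-3)*(-5) + (2)*(2) = 19
C[0][2] = (-3)*(-10) + (2)*(-2) = 26
C[1][0] = (5)*(2) + (6)*(-3) = -8
C[1][1] = (5)*(-5) + (6)*(2) = -13
C[1][2] = (5)*(-10) + (6)*(-2) = -62
= [[-12, 19, 26], [-8, -13, -62]]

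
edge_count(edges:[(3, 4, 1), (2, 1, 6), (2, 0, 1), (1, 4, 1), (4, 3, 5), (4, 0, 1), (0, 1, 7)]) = 7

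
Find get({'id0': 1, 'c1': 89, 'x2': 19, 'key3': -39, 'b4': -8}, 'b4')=-8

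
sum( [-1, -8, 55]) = (-1) + (-8) + 55
= 46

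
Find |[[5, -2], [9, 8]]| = (5)*(8) - (-2)*(9)
= 58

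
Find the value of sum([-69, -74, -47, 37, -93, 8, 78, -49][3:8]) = slice → [37, -93, 8, 78, -49]
37 + (-93) + 8 + 78 + (-49)
= -19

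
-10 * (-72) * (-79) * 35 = -1990800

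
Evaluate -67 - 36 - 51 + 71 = -83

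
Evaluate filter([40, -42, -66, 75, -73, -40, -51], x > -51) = [40, -42, 75, -40]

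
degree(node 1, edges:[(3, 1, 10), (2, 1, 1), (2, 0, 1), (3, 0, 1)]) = 2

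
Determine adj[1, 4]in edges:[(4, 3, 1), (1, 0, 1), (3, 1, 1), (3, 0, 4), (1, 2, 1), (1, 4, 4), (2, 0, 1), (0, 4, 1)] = 4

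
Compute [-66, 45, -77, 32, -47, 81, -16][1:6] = [45, -77, 32, -47, 81]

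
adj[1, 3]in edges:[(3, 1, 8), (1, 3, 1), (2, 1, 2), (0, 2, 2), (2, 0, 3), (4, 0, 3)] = 1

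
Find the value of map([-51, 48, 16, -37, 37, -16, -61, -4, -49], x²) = (-51)²=2601, (48)²=2304, (16)²=256, (-37)²=1369, (37)²=1369, (-16)²=256, (-61)²=3721, (-4)²=16, (-49)²=2401
= [2601, 2304, 256, 1369, 1369, 256, 3721, 16, 2401]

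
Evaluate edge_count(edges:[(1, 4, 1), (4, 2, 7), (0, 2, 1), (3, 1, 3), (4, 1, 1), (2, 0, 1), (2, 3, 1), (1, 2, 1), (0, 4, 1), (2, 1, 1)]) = 10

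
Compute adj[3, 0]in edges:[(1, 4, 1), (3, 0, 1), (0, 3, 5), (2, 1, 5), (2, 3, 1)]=1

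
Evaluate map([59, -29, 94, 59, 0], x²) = (59)²=3481, (-29)²=841, (94)²=8836, (59)²=3481, (0)²=0
= [3481, 841, 8836, 3481, 0]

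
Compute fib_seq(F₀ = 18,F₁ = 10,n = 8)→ [18, 10, 28, 38, 66, 104, 170, 274]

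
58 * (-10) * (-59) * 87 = 2977140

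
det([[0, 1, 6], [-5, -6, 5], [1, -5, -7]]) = (1)*(0)*det([[-6, 5], [-5, -7]]) + (-1)*(1)*det([[-5, 5], [1, -7]]) + (1)*(6)*det([[-5, -6], [1, -5]])
= 0 + -30 + 186
= 156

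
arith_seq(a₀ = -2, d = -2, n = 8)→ [-2, -4, -6, -8, -10, -12, -14, -16]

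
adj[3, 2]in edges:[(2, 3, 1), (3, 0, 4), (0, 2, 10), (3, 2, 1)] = 1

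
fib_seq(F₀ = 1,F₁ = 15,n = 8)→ [1, 15, 16, 31, 47, 78, 125, 203]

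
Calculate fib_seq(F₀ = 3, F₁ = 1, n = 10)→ F_2 = F_1 + F_0 = 4
F_3 = F_2 + F_1 = 5
F_4 = F_3 + F_2 = 9
...
= [3, 1, 4, 5, 9, 14, 23, 37, 60, 97]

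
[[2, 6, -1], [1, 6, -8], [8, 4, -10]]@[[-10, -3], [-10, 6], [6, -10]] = [[-86, 40], [-118, 113], [-180, 100]]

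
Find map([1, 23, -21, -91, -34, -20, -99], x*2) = 1*2=2, 23*2=46, -21*2=-42, -91*2=-182, -34*2=-68, -20*2=-40, -99*2=-198
= [2, 46, -42, -182, -68, -40, -198]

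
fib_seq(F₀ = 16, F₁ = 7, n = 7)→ [16, 7, 23, 30, 53, 83, 136]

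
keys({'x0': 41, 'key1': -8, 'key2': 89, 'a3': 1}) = ['x0', 'key1', 'key2', 'a3']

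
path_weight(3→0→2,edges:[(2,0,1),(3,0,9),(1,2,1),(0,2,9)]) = 18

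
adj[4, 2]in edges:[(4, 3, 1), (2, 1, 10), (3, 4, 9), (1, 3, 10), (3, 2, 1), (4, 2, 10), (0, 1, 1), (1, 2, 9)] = 10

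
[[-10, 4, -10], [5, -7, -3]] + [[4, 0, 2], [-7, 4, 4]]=[[-6, 4, -8], [-2, -3, 1]]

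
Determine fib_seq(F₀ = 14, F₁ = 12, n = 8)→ [14, 12, 26, 38, 64, 102, 166, 268]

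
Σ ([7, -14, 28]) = 21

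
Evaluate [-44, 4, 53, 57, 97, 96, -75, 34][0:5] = [-44, 4, 53, 57, 97]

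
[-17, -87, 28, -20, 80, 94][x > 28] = [80, 94]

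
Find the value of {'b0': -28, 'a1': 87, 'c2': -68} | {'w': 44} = {'b0': -28, 'a1': 87, 'c2': -68, 'w': 44}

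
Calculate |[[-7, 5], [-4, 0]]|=20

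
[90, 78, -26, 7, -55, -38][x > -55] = keep x where x > -55: 90✓, 78✓, -26✓, 7✓, -55✗, -38✓
= [90, 78, -26, 7, -38]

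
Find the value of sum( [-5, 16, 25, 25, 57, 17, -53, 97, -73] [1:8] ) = 184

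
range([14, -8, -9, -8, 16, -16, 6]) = 32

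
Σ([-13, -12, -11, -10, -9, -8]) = -63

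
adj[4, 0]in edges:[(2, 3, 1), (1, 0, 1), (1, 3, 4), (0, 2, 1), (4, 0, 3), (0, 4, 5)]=3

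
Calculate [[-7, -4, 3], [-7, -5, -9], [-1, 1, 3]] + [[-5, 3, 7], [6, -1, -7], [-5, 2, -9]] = [[-12, -1, 10], [-1, -6, -16], [-6, 3, -6]]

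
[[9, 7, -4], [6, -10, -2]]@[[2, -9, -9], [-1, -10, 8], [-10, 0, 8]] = C[0][0] = (9)*(2) + (7)*(-1) + (-4)*(-10) = 51
C[0][1] = (9)*(-9) + (7)*(-10) + (-4)*(0) = -151
C[0][2] = (9)*(-9) + (7)*(8) + (-4)*(8) = -57
C[1][0] = (6)*(2) + (-10)*(-1) + (-2)*(-10) = 42
C[1][1] = (6)*(-9) + (-10)*(-10) + (-2)*(0) = 46
C[1][2] = (6)*(-9) + (-10)*(8) + (-2)*(8) = -150
= [[51, -151, -57], [42, 46, -150]]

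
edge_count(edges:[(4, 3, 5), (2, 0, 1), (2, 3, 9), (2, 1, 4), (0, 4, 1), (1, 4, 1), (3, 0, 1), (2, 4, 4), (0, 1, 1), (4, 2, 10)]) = 10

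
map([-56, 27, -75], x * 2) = -56*2=-112, 27*2=54, -75*2=-150
= [-112, 54, -150]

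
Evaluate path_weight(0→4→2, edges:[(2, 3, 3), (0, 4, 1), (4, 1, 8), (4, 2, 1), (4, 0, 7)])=w(0→4)=1 + w(4→2)=1
= 2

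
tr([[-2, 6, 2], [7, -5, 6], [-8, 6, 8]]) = 1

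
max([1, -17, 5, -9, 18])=18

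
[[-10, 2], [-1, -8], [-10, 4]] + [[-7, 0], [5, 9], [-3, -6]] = [[-17, 2], [4, 1], [-13, -2]]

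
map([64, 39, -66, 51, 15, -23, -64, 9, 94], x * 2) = 64*2=128, 39*2=78, -66*2=-132, 51*2=102, 15*2=30, -23*2=-46, -64*2=-128, 9*2=18, 94*2=188
= [128, 78, -132, 102, 30, -46, -128, 18, 188]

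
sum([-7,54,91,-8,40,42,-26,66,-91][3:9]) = 23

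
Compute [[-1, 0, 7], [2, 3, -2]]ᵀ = [[-1, 2], [0, 3], [7, -2]]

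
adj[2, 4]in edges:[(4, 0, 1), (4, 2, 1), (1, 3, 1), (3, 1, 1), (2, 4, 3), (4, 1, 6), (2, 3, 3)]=3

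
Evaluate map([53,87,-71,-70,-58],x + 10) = 53+10=63, 87+10=97, -71+10=-61, -70+10=-60, -58+10=-48
= [63, 97, -61, -60, -48]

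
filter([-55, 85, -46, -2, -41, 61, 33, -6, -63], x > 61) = keep x where x > 61: -55✗, 85✓, -46✗, -2✗, -41✗, 61✗, 33✗, -6✗, -63✗
= [85]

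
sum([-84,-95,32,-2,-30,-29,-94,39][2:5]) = slice → [32, -2, -30]
32 + (-2) + (-30)
= 0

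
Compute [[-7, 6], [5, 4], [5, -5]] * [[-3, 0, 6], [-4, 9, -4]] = [[-3, 54, -66], [-31, 36, 14], [5, -45, 50]]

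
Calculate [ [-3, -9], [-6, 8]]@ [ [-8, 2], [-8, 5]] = [[96, -51], [-16, 28]]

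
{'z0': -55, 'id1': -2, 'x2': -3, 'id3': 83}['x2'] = -3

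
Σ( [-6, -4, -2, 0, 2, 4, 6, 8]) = 8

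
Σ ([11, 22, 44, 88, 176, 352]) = 693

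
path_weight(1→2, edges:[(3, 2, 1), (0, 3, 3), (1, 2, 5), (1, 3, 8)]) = 5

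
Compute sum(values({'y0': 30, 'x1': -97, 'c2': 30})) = -37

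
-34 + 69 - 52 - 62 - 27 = -106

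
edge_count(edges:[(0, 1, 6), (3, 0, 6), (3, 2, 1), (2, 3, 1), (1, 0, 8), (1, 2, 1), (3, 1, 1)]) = 7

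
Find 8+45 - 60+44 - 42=-5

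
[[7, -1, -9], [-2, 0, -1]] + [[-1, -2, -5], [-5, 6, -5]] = [[6, -3, -14], [-7, 6, -6]]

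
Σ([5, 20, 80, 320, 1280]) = 1705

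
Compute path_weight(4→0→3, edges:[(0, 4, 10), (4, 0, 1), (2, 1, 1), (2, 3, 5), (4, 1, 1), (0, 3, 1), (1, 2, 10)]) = 2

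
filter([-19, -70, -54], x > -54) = [-19]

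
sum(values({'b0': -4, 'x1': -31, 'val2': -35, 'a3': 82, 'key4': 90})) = 102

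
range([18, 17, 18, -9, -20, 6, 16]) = 38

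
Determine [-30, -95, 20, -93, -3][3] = -93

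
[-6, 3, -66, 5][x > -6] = keep x where x > -6: -6✗, 3✓, -66✗, 5✓
= [3, 5]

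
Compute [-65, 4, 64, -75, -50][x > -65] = [4, 64, -50]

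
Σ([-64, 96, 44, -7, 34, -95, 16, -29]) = -5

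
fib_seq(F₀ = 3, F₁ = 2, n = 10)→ [3, 2, 5, 7, 12, 19, 31, 50, 81, 131]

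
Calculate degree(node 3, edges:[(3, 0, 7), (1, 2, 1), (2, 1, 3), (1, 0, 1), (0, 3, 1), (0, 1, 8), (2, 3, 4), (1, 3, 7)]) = incident: (3,0), (0,3), (2,3), (1,3)
= 4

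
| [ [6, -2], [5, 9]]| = 64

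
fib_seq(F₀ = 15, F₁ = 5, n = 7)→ [15, 5, 20, 25, 45, 70, 115]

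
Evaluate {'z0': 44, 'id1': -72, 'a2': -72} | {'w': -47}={'z0': 44, 'id1': -72, 'a2': -72, 'w': -47}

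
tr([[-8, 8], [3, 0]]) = -8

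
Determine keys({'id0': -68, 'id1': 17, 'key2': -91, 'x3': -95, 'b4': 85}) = ['id0', 'id1', 'key2', 'x3', 'b4']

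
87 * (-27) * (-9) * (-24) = -507384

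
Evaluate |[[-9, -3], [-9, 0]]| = (-9)*(0) - (-3)*(-9)
= -27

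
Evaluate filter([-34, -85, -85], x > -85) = keep x where x > -85: -34✓, -85✗, -85✗
= [-34]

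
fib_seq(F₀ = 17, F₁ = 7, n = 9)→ [17, 7, 24, 31, 55, 86, 141, 227, 368]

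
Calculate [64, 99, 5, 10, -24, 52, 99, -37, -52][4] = -24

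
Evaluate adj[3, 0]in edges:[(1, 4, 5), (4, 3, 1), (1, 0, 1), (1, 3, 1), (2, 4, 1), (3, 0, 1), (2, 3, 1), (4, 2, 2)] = 1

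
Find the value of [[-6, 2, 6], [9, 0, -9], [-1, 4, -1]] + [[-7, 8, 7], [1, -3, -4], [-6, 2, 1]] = [[-13, 10, 13], [10, -3, -13], [-7, 6, 0]]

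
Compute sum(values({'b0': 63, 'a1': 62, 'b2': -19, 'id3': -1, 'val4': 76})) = 63 + 62 + (-19) + (-1) + 76
= 181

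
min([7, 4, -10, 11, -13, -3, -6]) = -13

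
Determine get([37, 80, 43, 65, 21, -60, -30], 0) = 37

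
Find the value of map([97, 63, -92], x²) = (97)²=9409, (63)²=3969, (-92)²=8464
= [9409, 3969, 8464]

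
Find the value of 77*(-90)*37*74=-18974340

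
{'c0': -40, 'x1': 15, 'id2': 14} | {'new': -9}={'c0': -40, 'x1': 15, 'id2': 14, 'new': -9}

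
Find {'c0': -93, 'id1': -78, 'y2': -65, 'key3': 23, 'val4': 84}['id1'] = -78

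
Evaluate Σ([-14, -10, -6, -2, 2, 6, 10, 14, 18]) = (-14) + (-10) + (-6) + (-2) + 2 + 6 + 10 + 14 + 18
= 18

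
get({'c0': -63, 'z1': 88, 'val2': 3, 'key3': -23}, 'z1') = 88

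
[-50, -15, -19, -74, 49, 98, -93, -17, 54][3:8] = [-74, 49, 98, -93, -17]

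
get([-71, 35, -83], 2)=-83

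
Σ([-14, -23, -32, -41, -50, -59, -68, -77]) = (-14) + (-23) + (-32) + (-41) + (-50) + (-59) + (-68) + (-77)
= -364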